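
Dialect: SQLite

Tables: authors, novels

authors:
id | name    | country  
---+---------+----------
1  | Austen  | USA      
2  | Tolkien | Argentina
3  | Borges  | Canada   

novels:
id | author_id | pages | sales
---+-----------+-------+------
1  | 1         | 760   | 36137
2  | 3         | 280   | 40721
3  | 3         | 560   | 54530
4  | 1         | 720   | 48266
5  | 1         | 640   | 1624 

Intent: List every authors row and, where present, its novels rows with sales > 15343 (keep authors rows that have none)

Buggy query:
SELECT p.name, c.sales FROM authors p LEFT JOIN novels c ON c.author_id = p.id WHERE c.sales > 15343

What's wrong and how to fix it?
Bug: Filtering c.sales in WHERE discards the NULL rows produced by LEFT JOIN, turning it into an inner join

Fix: Put 'c.sales > 15343' in the JOIN's ON clause instead of WHERE

Corrected query:
SELECT p.name, c.sales FROM authors p LEFT JOIN novels c ON c.author_id = p.id AND c.sales > 15343

Result:
name    | sales
--------+------
Austen  | 36137
Austen  | 48266
Tolkien | NULL 
Borges  | 40721
Borges  | 54530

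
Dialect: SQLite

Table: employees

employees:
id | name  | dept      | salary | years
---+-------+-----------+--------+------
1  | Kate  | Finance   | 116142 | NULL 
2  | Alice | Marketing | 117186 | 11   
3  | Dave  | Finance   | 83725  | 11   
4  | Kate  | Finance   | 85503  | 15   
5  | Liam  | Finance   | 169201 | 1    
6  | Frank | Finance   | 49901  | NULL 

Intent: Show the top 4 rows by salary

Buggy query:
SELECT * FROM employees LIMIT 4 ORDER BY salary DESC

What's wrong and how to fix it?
Bug: LIMIT must come after ORDER BY

Fix: Sort with ORDER BY, then apply LIMIT

Corrected query:
SELECT * FROM employees ORDER BY salary DESC LIMIT 4

Result:
id | name  | dept      | salary | years
---+-------+-----------+--------+------
5  | Liam  | Finance   | 169201 | 1    
2  | Alice | Marketing | 117186 | 11   
1  | Kate  | Finance   | 116142 | NULL 
4  | Kate  | Finance   | 85503  | 15   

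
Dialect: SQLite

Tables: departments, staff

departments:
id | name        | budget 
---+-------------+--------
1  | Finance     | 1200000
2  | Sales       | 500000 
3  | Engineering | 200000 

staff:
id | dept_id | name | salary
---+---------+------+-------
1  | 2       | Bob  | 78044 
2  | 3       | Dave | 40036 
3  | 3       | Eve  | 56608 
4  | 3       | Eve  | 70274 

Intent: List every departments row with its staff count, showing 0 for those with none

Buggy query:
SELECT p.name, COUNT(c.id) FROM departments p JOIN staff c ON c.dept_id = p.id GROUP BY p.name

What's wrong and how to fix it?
Bug: An inner join excludes parents with zero children

Fix: Use LEFT JOIN so parents without children still appear (COUNT(c.id) gives 0)

Corrected query:
SELECT p.name, COUNT(c.id) FROM departments p LEFT JOIN staff c ON c.dept_id = p.id GROUP BY p.name

Result:
name        | COUNT(c.id)
------------+------------
Engineering | 3          
Finance     | 0          
Sales       | 1          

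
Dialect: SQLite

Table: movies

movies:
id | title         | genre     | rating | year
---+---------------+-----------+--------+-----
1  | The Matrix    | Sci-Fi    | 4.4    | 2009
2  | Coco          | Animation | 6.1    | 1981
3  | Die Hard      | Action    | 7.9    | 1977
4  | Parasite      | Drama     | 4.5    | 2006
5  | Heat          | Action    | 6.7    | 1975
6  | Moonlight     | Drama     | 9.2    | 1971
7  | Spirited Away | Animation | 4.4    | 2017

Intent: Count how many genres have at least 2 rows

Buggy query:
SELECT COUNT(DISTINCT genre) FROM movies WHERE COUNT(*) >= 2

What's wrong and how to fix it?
Bug: COUNT(*) cannot appear in WHERE; the per-group count doesn't exist yet

Fix: Group first with HAVING COUNT(*) >= 2, then COUNT the resulting groups

Corrected query:
SELECT COUNT(*) FROM (SELECT genre FROM movies GROUP BY genre HAVING COUNT(*) >= 2)

Result:
COUNT(*)
--------
3       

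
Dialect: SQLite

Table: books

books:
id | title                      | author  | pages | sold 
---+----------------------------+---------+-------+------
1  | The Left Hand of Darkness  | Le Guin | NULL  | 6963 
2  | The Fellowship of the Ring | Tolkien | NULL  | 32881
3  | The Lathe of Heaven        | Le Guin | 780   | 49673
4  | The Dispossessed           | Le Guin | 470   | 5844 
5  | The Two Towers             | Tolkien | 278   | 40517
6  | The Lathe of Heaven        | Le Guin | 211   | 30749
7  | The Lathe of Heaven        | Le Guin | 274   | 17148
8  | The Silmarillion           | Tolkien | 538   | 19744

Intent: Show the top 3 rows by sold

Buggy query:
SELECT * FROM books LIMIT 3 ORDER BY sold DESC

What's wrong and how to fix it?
Bug: LIMIT must come after ORDER BY

Fix: Swap the clauses: ORDER BY first, then LIMIT

Corrected query:
SELECT * FROM books ORDER BY sold DESC LIMIT 3

Result:
id | title                      | author  | pages | sold 
---+----------------------------+---------+-------+------
3  | The Lathe of Heaven        | Le Guin | 780   | 49673
5  | The Two Towers             | Tolkien | 278   | 40517
2  | The Fellowship of the Ring | Tolkien | NULL  | 32881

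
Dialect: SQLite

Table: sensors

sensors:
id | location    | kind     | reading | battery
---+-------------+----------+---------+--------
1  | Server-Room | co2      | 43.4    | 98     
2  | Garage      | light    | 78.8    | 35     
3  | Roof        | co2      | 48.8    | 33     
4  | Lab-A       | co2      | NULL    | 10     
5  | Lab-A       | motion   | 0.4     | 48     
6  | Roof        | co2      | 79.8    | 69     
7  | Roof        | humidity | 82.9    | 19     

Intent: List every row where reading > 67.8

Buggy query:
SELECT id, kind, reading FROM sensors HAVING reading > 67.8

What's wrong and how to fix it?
Bug: HAVING filters the output of aggregation, but this query has no GROUP BY and no aggregate functions, so SQLite rejects it (HAVING clause on a non-aggregate query); the condition here is per row

Fix: Use WHERE for row-level filtering

Corrected query:
SELECT id, kind, reading FROM sensors WHERE reading > 67.8

Result:
id | kind     | reading
---+----------+--------
2  | light    | 78.8   
6  | co2      | 79.8   
7  | humidity | 82.9   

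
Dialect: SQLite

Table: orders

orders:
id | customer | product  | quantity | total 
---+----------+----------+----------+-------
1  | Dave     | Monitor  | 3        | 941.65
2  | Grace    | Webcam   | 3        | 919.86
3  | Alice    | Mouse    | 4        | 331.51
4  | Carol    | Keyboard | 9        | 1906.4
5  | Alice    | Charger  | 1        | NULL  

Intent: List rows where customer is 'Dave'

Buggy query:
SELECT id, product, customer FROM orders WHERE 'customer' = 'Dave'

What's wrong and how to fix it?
Bug: Single quotes denote string literals in SQL; the column name is being compared as a constant string

Fix: Remove the quotes around the column name (or use double quotes for an identifier)

Corrected query:
SELECT id, product, customer FROM orders WHERE customer = 'Dave'

Result:
id | product | customer
---+---------+---------
1  | Monitor | Dave    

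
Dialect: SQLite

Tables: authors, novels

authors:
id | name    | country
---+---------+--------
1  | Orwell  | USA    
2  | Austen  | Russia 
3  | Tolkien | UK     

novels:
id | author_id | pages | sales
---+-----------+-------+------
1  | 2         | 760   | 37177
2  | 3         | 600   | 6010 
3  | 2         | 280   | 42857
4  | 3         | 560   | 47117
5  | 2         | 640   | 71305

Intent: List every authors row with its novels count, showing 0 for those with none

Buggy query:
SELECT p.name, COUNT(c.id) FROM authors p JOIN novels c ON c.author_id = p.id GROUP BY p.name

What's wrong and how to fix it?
Bug: INNER JOIN drops authors rows that have no matching novels rows

Fix: Use LEFT JOIN so parents without children still appear (COUNT(c.id) gives 0)

Corrected query:
SELECT p.name, COUNT(c.id) FROM authors p LEFT JOIN novels c ON c.author_id = p.id GROUP BY p.name

Result:
name    | COUNT(c.id)
--------+------------
Austen  | 3          
Orwell  | 0          
Tolkien | 2          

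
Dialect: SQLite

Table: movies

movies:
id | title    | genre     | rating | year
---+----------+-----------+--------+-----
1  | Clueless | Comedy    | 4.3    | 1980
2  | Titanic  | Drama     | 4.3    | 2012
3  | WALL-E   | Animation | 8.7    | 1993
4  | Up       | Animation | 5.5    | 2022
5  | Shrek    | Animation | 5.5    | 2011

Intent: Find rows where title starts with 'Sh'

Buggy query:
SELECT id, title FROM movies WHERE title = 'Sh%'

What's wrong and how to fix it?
Bug: Wildcards only work with LIKE; '=' treats '%' as a literal character

Fix: Use LIKE for wildcard pattern matching

Corrected query:
SELECT id, title FROM movies WHERE title LIKE 'Sh%'

Result:
id | title
---+------
5  | Shrek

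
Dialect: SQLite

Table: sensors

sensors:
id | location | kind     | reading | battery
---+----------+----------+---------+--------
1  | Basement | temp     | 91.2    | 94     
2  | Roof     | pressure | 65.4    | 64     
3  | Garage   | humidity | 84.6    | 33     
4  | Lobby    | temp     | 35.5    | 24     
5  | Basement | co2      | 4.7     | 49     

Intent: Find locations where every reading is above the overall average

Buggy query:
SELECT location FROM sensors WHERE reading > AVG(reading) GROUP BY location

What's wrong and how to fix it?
Bug: AVG() is an aggregate; it can't sit directly in WHERE

Fix: Use a subquery for AVG and a HAVING MIN(...) filter so the condition holds for every row in the group

Corrected query:
SELECT location FROM sensors GROUP BY location HAVING MIN(reading) > (SELECT AVG(reading) FROM sensors)

Result:
location
--------
Garage  
Roof    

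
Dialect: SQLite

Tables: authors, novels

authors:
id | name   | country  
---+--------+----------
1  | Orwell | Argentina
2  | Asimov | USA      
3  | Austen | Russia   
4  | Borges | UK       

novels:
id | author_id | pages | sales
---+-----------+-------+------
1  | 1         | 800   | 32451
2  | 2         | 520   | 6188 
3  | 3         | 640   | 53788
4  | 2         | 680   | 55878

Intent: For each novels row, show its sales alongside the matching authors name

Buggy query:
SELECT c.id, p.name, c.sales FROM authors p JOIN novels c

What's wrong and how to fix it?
Bug: JOIN with no ON clause produces a cartesian product; every novels row pairs with every authors row

Fix: Specify the join condition linking the foreign key to the parent id

Corrected query:
SELECT c.id, p.name, c.sales FROM authors p JOIN novels c ON c.author_id = p.id

Result:
id | name   | sales
---+--------+------
1  | Orwell | 32451
2  | Asimov | 6188 
3  | Austen | 53788
4  | Asimov | 55878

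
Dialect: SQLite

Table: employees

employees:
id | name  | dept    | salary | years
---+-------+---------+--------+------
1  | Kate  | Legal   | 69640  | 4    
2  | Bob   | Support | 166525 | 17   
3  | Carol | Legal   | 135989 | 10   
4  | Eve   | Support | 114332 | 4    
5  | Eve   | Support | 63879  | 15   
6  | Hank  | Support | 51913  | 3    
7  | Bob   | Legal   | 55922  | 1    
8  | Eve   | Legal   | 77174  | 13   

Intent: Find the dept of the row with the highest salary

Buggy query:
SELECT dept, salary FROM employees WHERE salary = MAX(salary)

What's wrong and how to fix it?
Bug: MAX(salary) is an aggregate and cannot be used directly in WHERE

Fix: Wrap MAX in a scalar subquery so WHERE compares against a single value

Corrected query:
SELECT dept, salary FROM employees WHERE salary = (SELECT MAX(salary) FROM employees)

Result:
dept    | salary
--------+-------
Support | 166525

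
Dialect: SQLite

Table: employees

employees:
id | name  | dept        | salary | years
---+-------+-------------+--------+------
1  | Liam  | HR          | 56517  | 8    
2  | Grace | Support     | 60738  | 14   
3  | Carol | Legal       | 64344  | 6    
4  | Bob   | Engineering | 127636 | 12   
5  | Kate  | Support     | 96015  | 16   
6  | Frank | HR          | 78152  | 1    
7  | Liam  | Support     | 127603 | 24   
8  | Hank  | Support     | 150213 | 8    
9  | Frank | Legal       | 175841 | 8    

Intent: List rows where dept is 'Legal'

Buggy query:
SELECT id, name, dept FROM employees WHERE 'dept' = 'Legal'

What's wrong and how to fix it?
Bug: Single quotes denote string literals in SQL; the column name is being compared as a constant string

Fix: Reference the column as dept without single quotes

Corrected query:
SELECT id, name, dept FROM employees WHERE dept = 'Legal'

Result:
id | name  | dept 
---+-------+------
3  | Carol | Legal
9  | Frank | Legal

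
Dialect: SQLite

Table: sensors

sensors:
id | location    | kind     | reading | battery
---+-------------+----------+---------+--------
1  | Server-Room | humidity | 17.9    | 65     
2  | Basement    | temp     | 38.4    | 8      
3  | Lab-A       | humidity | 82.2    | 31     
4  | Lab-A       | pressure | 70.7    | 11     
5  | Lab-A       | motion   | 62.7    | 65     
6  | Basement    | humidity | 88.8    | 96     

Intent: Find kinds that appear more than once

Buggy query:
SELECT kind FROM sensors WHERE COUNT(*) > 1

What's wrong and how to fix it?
Bug: COUNT(*) is an aggregate and cannot be used in WHERE

Fix: GROUP BY kind, then filter groups with HAVING COUNT(*) > 1

Corrected query:
SELECT kind FROM sensors GROUP BY kind HAVING COUNT(*) > 1

Result:
kind    
--------
humidity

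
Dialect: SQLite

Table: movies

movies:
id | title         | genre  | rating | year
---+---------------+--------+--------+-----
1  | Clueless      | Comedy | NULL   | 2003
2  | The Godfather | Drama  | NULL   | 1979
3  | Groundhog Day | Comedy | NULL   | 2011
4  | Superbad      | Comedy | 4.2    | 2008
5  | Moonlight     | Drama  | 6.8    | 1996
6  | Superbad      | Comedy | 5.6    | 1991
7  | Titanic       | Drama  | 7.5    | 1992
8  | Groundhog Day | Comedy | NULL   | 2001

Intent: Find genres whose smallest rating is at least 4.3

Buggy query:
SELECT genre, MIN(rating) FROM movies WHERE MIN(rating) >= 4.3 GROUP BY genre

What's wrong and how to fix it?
Bug: Aggregates like MIN are computed per group after WHERE runs

Fix: Replace WHERE with HAVING after the GROUP BY

Corrected query:
SELECT genre, MIN(rating) FROM movies GROUP BY genre HAVING MIN(rating) >= 4.3

Result:
genre | MIN(rating)
------+------------
Drama | 6.8        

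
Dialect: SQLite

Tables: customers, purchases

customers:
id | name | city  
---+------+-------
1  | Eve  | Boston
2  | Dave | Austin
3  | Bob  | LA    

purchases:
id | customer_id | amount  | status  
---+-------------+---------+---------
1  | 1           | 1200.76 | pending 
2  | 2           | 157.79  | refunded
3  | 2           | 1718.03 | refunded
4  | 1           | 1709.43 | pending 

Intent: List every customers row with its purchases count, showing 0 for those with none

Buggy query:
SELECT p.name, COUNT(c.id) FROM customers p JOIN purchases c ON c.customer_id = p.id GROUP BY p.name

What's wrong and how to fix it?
Bug: An inner join excludes parents with zero children

Fix: Switch to LEFT JOIN to retain unmatched parent rows

Corrected query:
SELECT p.name, COUNT(c.id) FROM customers p LEFT JOIN purchases c ON c.customer_id = p.id GROUP BY p.name

Result:
name | COUNT(c.id)
-----+------------
Bob  | 0          
Dave | 2          
Eve  | 2          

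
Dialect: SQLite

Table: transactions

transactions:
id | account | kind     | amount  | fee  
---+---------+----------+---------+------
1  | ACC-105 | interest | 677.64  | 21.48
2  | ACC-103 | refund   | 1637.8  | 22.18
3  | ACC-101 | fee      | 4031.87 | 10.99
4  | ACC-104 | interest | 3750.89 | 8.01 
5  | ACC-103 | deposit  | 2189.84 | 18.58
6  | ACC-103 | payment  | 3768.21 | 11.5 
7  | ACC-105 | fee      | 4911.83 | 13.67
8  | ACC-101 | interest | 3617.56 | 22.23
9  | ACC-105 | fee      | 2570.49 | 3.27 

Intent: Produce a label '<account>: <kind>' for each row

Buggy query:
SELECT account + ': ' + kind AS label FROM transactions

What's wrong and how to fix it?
Bug: '+' is numeric addition; on text columns SQLite converts them to 0 instead of concatenating

Fix: Use the || operator for string concatenation

Corrected query:
SELECT account || ': ' || kind AS label FROM transactions

Result:
label            
-----------------
ACC-105: interest
ACC-103: refund  
ACC-101: fee     
ACC-104: interest
ACC-103: deposit 
ACC-103: payment 
ACC-105: fee     
ACC-101: interest
ACC-105: fee     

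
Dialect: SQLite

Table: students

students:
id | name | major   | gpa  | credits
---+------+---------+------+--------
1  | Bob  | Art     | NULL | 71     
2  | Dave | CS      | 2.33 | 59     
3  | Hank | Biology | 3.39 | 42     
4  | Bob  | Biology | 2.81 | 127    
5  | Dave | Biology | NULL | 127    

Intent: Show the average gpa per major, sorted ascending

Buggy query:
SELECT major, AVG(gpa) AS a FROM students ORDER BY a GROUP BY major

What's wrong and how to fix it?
Bug: ORDER BY appears before GROUP BY; SQL clause order requires GROUP BY first

Fix: Move ORDER BY to the end, after GROUP BY

Corrected query:
SELECT major, AVG(gpa) AS a FROM students GROUP BY major ORDER BY a

Result:
major   | a   
--------+-----
Art     | NULL
CS      | 2.33
Biology | 3.1 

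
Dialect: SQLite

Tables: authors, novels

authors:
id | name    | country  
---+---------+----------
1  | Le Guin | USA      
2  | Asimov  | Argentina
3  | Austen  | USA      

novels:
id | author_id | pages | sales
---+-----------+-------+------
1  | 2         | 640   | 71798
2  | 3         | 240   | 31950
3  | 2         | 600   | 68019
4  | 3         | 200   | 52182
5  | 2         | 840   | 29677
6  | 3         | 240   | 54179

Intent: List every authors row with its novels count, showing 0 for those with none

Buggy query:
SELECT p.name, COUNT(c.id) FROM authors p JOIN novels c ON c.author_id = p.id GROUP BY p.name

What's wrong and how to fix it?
Bug: INNER JOIN drops authors rows that have no matching novels rows

Fix: Switch to LEFT JOIN to retain unmatched parent rows

Corrected query:
SELECT p.name, COUNT(c.id) FROM authors p LEFT JOIN novels c ON c.author_id = p.id GROUP BY p.name

Result:
name    | COUNT(c.id)
--------+------------
Asimov  | 3          
Austen  | 3          
Le Guin | 0          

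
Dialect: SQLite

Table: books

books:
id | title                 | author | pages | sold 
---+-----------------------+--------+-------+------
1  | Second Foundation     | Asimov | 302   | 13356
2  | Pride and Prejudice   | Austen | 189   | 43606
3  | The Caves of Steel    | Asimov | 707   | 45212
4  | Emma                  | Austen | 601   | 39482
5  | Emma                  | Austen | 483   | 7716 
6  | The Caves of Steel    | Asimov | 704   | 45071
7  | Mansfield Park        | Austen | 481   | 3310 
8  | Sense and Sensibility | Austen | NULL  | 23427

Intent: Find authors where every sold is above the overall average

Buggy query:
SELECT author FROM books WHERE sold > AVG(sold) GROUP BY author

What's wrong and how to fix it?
Bug: AVG() is an aggregate; it can't sit directly in WHERE

Fix: Compute the overall average in a scalar subquery and compare each group's MIN against it in HAVING

Corrected query:
SELECT author FROM books GROUP BY author HAVING MIN(sold) > (SELECT AVG(sold) FROM books)

Result:
(no rows)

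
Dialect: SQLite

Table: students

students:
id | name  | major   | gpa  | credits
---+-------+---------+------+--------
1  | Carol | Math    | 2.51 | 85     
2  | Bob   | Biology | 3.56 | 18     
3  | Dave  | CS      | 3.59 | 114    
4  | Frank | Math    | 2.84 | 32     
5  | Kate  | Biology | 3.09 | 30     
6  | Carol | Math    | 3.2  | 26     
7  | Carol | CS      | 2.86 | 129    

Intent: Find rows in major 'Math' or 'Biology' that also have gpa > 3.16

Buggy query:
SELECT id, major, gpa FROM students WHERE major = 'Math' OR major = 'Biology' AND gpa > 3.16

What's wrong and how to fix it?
Bug: Without parentheses, AND is evaluated before OR, so the gpa filter only applies to the 'Biology' branch

Fix: Group the OR with parentheses (or use IN), then AND the threshold

Corrected query:
SELECT id, major, gpa FROM students WHERE (major = 'Math' OR major = 'Biology') AND gpa > 3.16

Result:
id | major   | gpa 
---+---------+-----
2  | Biology | 3.56
6  | Math    | 3.2 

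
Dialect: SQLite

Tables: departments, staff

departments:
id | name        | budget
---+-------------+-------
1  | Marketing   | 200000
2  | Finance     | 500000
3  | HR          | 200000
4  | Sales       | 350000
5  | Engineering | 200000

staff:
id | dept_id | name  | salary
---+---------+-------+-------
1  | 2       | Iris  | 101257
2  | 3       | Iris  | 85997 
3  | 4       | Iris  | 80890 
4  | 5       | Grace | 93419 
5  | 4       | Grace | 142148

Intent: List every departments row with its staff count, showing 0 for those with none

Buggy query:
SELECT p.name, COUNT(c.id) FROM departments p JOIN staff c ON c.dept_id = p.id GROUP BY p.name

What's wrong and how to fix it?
Bug: INNER JOIN drops departments rows that have no matching staff rows

Fix: Switch to LEFT JOIN to retain unmatched parent rows

Corrected query:
SELECT p.name, COUNT(c.id) FROM departments p LEFT JOIN staff c ON c.dept_id = p.id GROUP BY p.name

Result:
name        | COUNT(c.id)
------------+------------
Engineering | 1          
Finance     | 1          
HR          | 1          
Marketing   | 0          
Sales       | 2          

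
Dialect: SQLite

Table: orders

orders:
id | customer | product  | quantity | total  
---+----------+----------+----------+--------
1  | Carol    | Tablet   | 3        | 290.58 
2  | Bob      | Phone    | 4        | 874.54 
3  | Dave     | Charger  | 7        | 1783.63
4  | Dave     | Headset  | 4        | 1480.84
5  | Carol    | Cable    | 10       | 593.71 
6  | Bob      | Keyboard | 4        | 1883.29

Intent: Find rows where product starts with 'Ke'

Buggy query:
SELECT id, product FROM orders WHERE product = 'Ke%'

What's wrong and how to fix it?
Bug: Wildcards only work with LIKE; '=' treats '%' as a literal character

Fix: Replace '=' with LIKE so 'Ke%' is treated as a pattern

Corrected query:
SELECT id, product FROM orders WHERE product LIKE 'Ke%'

Result:
id | product 
---+---------
6  | Keyboard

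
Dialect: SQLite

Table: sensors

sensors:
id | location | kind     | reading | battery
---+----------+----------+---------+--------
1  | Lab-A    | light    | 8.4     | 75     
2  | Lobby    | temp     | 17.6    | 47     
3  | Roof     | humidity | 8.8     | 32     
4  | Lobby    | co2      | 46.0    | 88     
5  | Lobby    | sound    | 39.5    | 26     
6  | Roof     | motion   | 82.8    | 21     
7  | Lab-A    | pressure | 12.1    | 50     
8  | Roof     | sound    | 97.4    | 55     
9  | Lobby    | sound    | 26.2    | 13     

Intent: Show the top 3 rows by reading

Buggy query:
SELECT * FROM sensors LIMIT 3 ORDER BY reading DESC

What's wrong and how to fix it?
Bug: ORDER BY cannot follow LIMIT; LIMIT is the final clause

Fix: Swap the clauses: ORDER BY first, then LIMIT

Corrected query:
SELECT * FROM sensors ORDER BY reading DESC LIMIT 3

Result:
id | location | kind   | reading | battery
---+----------+--------+---------+--------
8  | Roof     | sound  | 97.4    | 55     
6  | Roof     | motion | 82.8    | 21     
4  | Lobby    | co2    | 46      | 88     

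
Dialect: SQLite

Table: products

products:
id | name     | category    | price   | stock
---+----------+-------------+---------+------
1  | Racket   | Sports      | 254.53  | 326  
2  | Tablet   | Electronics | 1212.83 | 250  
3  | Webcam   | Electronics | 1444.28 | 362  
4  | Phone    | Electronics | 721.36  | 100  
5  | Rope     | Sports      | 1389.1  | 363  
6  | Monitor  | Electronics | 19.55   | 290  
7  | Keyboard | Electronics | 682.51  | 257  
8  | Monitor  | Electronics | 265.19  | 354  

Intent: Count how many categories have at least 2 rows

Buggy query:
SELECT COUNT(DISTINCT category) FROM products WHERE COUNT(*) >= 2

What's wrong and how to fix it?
Bug: WHERE filters individual rows, not groups, so a group-level COUNT is invalid there

Fix: Group first with HAVING COUNT(*) >= 2, then COUNT the resulting groups

Corrected query:
SELECT COUNT(*) FROM (SELECT category FROM products GROUP BY category HAVING COUNT(*) >= 2)

Result:
COUNT(*)
--------
2       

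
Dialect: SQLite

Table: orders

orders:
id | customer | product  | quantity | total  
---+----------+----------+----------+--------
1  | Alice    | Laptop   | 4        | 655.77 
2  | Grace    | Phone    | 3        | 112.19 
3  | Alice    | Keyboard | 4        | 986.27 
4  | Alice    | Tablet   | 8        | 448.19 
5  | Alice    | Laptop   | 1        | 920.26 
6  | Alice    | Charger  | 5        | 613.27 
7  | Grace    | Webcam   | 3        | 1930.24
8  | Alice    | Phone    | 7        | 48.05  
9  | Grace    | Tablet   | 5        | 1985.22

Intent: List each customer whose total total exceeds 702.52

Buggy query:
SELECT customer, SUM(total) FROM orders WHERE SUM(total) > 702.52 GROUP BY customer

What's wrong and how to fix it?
Bug: Aggregate functions cannot appear in a WHERE clause

Fix: Use HAVING (which filters groups after aggregation) instead of WHERE

Corrected query:
SELECT customer, SUM(total) FROM orders GROUP BY customer HAVING SUM(total) > 702.52

Result:
customer | SUM(total)
---------+-----------
Alice    | 3671.81   
Grace    | 4027.65   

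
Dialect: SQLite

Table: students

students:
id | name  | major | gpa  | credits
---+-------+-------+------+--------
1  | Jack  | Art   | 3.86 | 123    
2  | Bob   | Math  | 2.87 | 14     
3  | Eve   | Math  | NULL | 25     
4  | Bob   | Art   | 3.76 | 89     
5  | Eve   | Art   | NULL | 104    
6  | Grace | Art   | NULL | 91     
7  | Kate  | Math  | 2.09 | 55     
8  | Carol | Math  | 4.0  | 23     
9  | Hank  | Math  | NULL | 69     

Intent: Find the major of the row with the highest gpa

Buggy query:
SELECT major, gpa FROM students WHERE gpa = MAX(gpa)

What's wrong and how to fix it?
Bug: WHERE is evaluated per row; an aggregate over the whole table isn't defined there

Fix: Use a subquery: WHERE gpa = (SELECT MAX(gpa) FROM students)

Corrected query:
SELECT major, gpa FROM students WHERE gpa = (SELECT MAX(gpa) FROM students)

Result:
major | gpa
------+----
Math  | 4  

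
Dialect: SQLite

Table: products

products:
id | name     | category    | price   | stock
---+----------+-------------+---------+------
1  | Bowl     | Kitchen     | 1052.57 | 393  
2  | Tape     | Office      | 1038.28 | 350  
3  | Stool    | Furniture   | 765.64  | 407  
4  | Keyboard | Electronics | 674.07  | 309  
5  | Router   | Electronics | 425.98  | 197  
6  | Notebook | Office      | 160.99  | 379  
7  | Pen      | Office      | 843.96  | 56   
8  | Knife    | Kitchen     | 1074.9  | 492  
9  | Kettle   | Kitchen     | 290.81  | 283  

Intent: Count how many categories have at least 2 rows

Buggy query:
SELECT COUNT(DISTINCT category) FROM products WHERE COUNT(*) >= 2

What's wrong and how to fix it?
Bug: COUNT(*) cannot appear in WHERE; the per-group count doesn't exist yet

Fix: Group first with HAVING COUNT(*) >= 2, then COUNT the resulting groups

Corrected query:
SELECT COUNT(*) FROM (SELECT category FROM products GROUP BY category HAVING COUNT(*) >= 2)

Result:
COUNT(*)
--------
3       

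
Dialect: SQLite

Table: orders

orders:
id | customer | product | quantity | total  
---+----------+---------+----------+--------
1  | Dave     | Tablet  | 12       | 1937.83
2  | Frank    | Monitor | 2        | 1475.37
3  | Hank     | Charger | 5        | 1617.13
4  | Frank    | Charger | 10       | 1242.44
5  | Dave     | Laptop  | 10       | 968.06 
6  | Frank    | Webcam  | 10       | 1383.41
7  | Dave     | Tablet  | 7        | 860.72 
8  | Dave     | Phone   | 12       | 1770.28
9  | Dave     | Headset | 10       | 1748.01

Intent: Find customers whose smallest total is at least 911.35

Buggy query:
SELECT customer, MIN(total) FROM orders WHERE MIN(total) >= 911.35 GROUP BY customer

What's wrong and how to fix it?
Bug: Aggregates like MIN are computed per group after WHERE runs

Fix: Replace WHERE with HAVING after the GROUP BY

Corrected query:
SELECT customer, MIN(total) FROM orders GROUP BY customer HAVING MIN(total) >= 911.35

Result:
customer | MIN(total)
---------+-----------
Frank    | 1242.44   
Hank     | 1617.13   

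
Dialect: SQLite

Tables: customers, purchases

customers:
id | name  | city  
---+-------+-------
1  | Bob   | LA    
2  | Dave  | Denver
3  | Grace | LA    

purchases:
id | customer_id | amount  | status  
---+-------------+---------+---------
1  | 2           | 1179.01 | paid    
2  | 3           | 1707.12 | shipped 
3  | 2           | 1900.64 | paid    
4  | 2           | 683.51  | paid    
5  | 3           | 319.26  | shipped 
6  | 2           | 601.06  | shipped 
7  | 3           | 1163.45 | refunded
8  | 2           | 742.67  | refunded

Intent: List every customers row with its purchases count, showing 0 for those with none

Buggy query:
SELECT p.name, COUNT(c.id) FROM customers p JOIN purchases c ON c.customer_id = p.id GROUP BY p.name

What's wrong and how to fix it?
Bug: INNER JOIN drops customers rows that have no matching purchases rows

Fix: Use LEFT JOIN so parents without children still appear (COUNT(c.id) gives 0)

Corrected query:
SELECT p.name, COUNT(c.id) FROM customers p LEFT JOIN purchases c ON c.customer_id = p.id GROUP BY p.name

Result:
name  | COUNT(c.id)
------+------------
Bob   | 0          
Dave  | 5          
Grace | 3          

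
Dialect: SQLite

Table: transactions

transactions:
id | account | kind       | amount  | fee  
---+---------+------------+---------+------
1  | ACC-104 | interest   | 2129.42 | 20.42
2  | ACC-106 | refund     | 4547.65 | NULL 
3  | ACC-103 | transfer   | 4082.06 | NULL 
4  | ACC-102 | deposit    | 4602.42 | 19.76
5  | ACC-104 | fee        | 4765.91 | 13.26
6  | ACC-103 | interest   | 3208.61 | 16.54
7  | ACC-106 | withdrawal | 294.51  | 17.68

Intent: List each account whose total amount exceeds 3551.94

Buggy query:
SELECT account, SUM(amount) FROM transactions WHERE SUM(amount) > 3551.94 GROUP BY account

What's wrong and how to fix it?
Bug: WHERE runs before GROUP BY, so aggregates aren't available there

Fix: Use HAVING (which filters groups after aggregation) instead of WHERE

Corrected query:
SELECT account, SUM(amount) FROM transactions GROUP BY account HAVING SUM(amount) > 3551.94

Result:
account | SUM(amount)
--------+------------
ACC-102 | 4602.42    
ACC-103 | 7290.67    
ACC-104 | 6895.33    
ACC-106 | 4842.16    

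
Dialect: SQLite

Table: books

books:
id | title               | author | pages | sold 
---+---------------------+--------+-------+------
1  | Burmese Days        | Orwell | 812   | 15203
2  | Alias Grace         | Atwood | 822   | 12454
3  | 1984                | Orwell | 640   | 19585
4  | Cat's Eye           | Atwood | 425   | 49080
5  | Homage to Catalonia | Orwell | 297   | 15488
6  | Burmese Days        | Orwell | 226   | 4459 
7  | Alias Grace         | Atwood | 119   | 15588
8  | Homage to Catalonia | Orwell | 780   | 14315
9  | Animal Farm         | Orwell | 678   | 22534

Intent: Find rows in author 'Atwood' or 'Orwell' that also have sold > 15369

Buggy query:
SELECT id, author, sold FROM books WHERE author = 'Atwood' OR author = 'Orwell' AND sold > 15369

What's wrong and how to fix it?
Bug: Without parentheses, AND is evaluated before OR, so the sold filter only applies to the 'Orwell' branch

Fix: Add parentheses around the OR so the AND applies to both alternatives

Corrected query:
SELECT id, author, sold FROM books WHERE (author = 'Atwood' OR author = 'Orwell') AND sold > 15369

Result:
id | author | sold 
---+--------+------
3  | Orwell | 19585
4  | Atwood | 49080
5  | Orwell | 15488
7  | Atwood | 15588
9  | Orwell | 22534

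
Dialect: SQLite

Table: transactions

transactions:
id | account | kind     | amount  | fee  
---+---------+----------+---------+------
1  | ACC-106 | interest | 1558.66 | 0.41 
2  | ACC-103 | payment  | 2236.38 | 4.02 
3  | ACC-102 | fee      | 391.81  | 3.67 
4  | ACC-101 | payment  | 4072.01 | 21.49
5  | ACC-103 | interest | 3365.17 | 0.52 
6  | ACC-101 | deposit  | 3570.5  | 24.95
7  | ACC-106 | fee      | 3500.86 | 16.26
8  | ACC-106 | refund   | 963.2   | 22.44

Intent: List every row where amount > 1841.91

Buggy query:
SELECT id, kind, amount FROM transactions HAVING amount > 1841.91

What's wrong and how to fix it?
Bug: This is a non-aggregate query (no GROUP BY, no aggregates), so in SQLite the HAVING clause is invalid here; a row-level condition belongs in WHERE

Fix: Replace HAVING with WHERE since the condition applies to individual rows

Corrected query:
SELECT id, kind, amount FROM transactions WHERE amount > 1841.91

Result:
id | kind     | amount 
---+----------+--------
2  | payment  | 2236.38
4  | payment  | 4072.01
5  | interest | 3365.17
6  | deposit  | 3570.5 
7  | fee      | 3500.86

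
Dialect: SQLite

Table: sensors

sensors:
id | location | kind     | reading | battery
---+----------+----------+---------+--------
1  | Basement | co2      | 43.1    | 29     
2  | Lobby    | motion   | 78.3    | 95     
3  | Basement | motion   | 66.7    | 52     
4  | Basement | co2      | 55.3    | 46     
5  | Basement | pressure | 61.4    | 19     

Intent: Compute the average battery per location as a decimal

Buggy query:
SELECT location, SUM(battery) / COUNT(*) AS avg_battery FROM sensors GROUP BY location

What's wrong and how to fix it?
Bug: Both operands are integers, so '/' performs integer division and truncates

Fix: Multiply by 1.0 (or CAST to REAL) to force floating-point division

Corrected query:
SELECT location, SUM(battery) * 1.0 / COUNT(*) AS avg_battery FROM sensors GROUP BY location

Result:
location | avg_battery
---------+------------
Basement | 36.5       
Lobby    | 95         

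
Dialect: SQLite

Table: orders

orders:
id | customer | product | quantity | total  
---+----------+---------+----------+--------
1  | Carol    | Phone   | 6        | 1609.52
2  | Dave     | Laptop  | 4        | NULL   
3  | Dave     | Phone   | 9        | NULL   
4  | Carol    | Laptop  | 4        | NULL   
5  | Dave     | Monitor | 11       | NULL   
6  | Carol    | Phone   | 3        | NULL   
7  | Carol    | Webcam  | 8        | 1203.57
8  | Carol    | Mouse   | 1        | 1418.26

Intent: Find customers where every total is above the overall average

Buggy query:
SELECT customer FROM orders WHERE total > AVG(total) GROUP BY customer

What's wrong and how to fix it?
Bug: AVG() is an aggregate; it can't sit directly in WHERE

Fix: Compute the overall average in a scalar subquery and compare each group's MIN against it in HAVING

Corrected query:
SELECT customer FROM orders GROUP BY customer HAVING MIN(total) > (SELECT AVG(total) FROM orders)

Result:
(no rows)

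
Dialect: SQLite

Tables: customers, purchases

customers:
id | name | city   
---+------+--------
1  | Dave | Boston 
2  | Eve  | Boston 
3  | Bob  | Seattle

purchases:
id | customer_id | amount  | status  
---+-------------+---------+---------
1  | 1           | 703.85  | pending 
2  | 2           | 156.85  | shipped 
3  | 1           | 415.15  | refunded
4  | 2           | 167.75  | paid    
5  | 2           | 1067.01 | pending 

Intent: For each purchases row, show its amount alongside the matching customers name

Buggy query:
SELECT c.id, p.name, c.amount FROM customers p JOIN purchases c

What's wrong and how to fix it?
Bug: JOIN with no ON clause produces a cartesian product; every purchases row pairs with every customers row

Fix: Specify the join condition linking the foreign key to the parent id

Corrected query:
SELECT c.id, p.name, c.amount FROM customers p JOIN purchases c ON c.customer_id = p.id

Result:
id | name | amount 
---+------+--------
1  | Dave | 703.85 
2  | Eve  | 156.85 
3  | Dave | 415.15 
4  | Eve  | 167.75 
5  | Eve  | 1067.01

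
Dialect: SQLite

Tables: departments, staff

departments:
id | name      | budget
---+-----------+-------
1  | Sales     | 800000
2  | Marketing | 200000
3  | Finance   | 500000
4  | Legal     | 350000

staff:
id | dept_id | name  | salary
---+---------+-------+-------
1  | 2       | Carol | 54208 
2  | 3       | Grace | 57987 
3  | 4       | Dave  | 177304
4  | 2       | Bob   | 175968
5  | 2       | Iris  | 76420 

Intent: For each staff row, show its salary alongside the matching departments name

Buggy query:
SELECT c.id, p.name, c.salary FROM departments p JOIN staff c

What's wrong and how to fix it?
Bug: JOIN with no ON clause produces a cartesian product; every staff row pairs with every departments row

Fix: Add ON c.dept_id = p.id to the JOIN

Corrected query:
SELECT c.id, p.name, c.salary FROM departments p JOIN staff c ON c.dept_id = p.id

Result:
id | name      | salary
---+-----------+-------
1  | Marketing | 54208 
2  | Finance   | 57987 
3  | Legal     | 177304
4  | Marketing | 175968
5  | Marketing | 76420 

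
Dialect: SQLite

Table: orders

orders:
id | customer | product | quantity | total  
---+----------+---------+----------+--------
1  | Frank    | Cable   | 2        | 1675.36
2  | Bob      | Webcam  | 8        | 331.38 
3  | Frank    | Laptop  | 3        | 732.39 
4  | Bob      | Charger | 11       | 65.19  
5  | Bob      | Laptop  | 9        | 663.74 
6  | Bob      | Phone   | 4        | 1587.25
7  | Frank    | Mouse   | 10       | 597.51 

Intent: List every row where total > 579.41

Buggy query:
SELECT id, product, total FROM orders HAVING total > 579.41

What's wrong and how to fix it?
Bug: This is a non-aggregate query (no GROUP BY, no aggregates), so in SQLite the HAVING clause is invalid here; a row-level condition belongs in WHERE

Fix: Replace HAVING with WHERE since the condition applies to individual rows

Corrected query:
SELECT id, product, total FROM orders WHERE total > 579.41

Result:
id | product | total  
---+---------+--------
1  | Cable   | 1675.36
3  | Laptop  | 732.39 
5  | Laptop  | 663.74 
6  | Phone   | 1587.25
7  | Mouse   | 597.51 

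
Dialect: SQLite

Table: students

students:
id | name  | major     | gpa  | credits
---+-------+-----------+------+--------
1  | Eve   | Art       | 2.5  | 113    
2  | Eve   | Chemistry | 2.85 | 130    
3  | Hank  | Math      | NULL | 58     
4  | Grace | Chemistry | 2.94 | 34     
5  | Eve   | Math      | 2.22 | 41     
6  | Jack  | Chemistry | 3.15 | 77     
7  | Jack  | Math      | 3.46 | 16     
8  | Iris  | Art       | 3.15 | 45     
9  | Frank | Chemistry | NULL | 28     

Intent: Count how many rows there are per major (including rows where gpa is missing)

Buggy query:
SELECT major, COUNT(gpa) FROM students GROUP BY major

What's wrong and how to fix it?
Bug: COUNT(gpa) skips NULLs, so groups with missing gpa are undercounted

Fix: Replace COUNT(gpa) with COUNT(*)

Corrected query:
SELECT major, COUNT(*) FROM students GROUP BY major

Result:
major     | COUNT(*)
----------+---------
Art       | 2       
Chemistry | 4       
Math      | 3       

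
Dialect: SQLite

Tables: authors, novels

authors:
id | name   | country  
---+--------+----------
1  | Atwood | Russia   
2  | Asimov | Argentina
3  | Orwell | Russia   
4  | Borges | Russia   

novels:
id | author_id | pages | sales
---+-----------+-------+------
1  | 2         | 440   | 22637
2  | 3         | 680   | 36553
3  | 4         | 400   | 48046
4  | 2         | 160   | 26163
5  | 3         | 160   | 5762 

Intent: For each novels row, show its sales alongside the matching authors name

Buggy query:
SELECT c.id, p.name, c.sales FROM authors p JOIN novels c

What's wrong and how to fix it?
Bug: JOIN with no ON clause produces a cartesian product; every novels row pairs with every authors row

Fix: Specify the join condition linking the foreign key to the parent id

Corrected query:
SELECT c.id, p.name, c.sales FROM authors p JOIN novels c ON c.author_id = p.id

Result:
id | name   | sales
---+--------+------
1  | Asimov | 22637
2  | Orwell | 36553
3  | Borges | 48046
4  | Asimov | 26163
5  | Orwell | 5762 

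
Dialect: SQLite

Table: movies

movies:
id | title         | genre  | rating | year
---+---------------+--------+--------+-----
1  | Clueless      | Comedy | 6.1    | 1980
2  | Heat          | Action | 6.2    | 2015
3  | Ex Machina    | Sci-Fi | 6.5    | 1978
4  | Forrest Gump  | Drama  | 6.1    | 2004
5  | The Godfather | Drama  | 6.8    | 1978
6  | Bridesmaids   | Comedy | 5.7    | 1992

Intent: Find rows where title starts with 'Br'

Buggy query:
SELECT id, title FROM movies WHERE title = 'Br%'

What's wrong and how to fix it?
Bug: Wildcards only work with LIKE; '=' treats '%' as a literal character

Fix: Use LIKE for wildcard pattern matching

Corrected query:
SELECT id, title FROM movies WHERE title LIKE 'Br%'

Result:
id | title      
---+------------
6  | Bridesmaids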